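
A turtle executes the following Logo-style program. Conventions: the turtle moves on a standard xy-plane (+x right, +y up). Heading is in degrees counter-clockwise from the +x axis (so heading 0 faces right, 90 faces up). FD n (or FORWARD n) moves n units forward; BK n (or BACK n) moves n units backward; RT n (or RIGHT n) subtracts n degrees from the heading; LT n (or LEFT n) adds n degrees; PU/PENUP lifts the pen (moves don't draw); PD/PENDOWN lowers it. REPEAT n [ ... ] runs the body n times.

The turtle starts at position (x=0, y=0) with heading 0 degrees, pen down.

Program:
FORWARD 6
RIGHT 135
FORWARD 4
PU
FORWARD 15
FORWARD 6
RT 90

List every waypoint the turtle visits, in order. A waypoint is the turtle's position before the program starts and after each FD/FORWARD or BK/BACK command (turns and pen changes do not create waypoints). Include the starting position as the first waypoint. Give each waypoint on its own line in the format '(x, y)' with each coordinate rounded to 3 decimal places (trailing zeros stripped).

Executing turtle program step by step:
Start: pos=(0,0), heading=0, pen down
FD 6: (0,0) -> (6,0) [heading=0, draw]
RT 135: heading 0 -> 225
FD 4: (6,0) -> (3.172,-2.828) [heading=225, draw]
PU: pen up
FD 15: (3.172,-2.828) -> (-7.435,-13.435) [heading=225, move]
FD 6: (-7.435,-13.435) -> (-11.678,-17.678) [heading=225, move]
RT 90: heading 225 -> 135
Final: pos=(-11.678,-17.678), heading=135, 2 segment(s) drawn
Waypoints (5 total):
(0, 0)
(6, 0)
(3.172, -2.828)
(-7.435, -13.435)
(-11.678, -17.678)

Answer: (0, 0)
(6, 0)
(3.172, -2.828)
(-7.435, -13.435)
(-11.678, -17.678)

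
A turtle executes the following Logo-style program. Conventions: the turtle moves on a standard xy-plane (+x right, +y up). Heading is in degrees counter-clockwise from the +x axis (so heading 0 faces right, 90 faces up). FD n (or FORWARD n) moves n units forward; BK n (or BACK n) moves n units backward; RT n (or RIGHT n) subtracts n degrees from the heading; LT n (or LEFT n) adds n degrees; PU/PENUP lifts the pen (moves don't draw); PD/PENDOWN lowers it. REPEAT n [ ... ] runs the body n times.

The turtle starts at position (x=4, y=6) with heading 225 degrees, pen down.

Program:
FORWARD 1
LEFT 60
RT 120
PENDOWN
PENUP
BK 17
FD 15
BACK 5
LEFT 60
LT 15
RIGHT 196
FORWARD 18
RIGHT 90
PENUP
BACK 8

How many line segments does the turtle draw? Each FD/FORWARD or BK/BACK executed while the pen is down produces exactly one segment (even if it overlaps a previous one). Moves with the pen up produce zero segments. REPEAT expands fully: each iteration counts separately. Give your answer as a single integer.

Executing turtle program step by step:
Start: pos=(4,6), heading=225, pen down
FD 1: (4,6) -> (3.293,5.293) [heading=225, draw]
LT 60: heading 225 -> 285
RT 120: heading 285 -> 165
PD: pen down
PU: pen up
BK 17: (3.293,5.293) -> (19.714,0.893) [heading=165, move]
FD 15: (19.714,0.893) -> (5.225,4.775) [heading=165, move]
BK 5: (5.225,4.775) -> (10.054,3.481) [heading=165, move]
LT 60: heading 165 -> 225
LT 15: heading 225 -> 240
RT 196: heading 240 -> 44
FD 18: (10.054,3.481) -> (23.002,15.985) [heading=44, move]
RT 90: heading 44 -> 314
PU: pen up
BK 8: (23.002,15.985) -> (17.445,21.74) [heading=314, move]
Final: pos=(17.445,21.74), heading=314, 1 segment(s) drawn
Segments drawn: 1

Answer: 1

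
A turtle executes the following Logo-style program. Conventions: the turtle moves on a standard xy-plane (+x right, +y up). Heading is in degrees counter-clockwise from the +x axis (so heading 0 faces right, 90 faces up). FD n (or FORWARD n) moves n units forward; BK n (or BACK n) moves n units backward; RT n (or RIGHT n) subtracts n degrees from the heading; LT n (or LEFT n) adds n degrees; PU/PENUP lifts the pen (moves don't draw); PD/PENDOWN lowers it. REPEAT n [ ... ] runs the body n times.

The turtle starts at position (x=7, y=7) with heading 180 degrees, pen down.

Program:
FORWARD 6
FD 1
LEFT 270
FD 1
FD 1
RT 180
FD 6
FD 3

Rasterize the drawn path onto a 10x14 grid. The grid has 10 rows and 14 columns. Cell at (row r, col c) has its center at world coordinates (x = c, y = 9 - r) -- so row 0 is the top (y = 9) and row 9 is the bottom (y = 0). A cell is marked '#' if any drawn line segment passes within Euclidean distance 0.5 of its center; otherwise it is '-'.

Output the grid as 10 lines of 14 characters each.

Answer: #-------------
#-------------
########------
#-------------
#-------------
#-------------
#-------------
#-------------
#-------------
#-------------

Derivation:
Segment 0: (7,7) -> (1,7)
Segment 1: (1,7) -> (0,7)
Segment 2: (0,7) -> (0,8)
Segment 3: (0,8) -> (0,9)
Segment 4: (0,9) -> (-0,3)
Segment 5: (-0,3) -> (-0,0)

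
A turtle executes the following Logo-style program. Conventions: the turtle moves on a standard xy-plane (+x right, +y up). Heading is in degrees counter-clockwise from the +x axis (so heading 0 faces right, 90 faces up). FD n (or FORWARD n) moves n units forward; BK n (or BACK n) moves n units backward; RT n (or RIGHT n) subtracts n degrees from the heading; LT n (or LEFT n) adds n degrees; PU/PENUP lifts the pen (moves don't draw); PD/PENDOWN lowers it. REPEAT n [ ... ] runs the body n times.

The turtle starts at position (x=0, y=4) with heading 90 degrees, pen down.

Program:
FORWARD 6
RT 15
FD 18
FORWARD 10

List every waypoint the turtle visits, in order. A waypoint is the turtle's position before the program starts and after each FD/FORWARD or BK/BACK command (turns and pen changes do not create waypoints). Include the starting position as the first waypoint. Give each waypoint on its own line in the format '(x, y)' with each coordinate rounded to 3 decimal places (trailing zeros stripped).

Executing turtle program step by step:
Start: pos=(0,4), heading=90, pen down
FD 6: (0,4) -> (0,10) [heading=90, draw]
RT 15: heading 90 -> 75
FD 18: (0,10) -> (4.659,27.387) [heading=75, draw]
FD 10: (4.659,27.387) -> (7.247,37.046) [heading=75, draw]
Final: pos=(7.247,37.046), heading=75, 3 segment(s) drawn
Waypoints (4 total):
(0, 4)
(0, 10)
(4.659, 27.387)
(7.247, 37.046)

Answer: (0, 4)
(0, 10)
(4.659, 27.387)
(7.247, 37.046)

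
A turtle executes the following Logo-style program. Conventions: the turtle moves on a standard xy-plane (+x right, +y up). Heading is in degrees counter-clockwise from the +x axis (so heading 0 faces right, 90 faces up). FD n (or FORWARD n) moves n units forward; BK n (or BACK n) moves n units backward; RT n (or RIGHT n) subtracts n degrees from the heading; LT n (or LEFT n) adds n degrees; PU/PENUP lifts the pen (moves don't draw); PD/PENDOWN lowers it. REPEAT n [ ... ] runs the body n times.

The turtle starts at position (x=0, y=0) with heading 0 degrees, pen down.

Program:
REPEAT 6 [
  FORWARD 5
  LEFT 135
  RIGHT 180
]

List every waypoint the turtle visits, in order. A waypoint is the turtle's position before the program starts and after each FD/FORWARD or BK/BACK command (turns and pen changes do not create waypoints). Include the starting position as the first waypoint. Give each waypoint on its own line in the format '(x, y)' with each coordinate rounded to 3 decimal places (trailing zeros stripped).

Answer: (0, 0)
(5, 0)
(8.536, -3.536)
(8.536, -8.536)
(5, -12.071)
(0, -12.071)
(-3.536, -8.536)

Derivation:
Executing turtle program step by step:
Start: pos=(0,0), heading=0, pen down
REPEAT 6 [
  -- iteration 1/6 --
  FD 5: (0,0) -> (5,0) [heading=0, draw]
  LT 135: heading 0 -> 135
  RT 180: heading 135 -> 315
  -- iteration 2/6 --
  FD 5: (5,0) -> (8.536,-3.536) [heading=315, draw]
  LT 135: heading 315 -> 90
  RT 180: heading 90 -> 270
  -- iteration 3/6 --
  FD 5: (8.536,-3.536) -> (8.536,-8.536) [heading=270, draw]
  LT 135: heading 270 -> 45
  RT 180: heading 45 -> 225
  -- iteration 4/6 --
  FD 5: (8.536,-8.536) -> (5,-12.071) [heading=225, draw]
  LT 135: heading 225 -> 0
  RT 180: heading 0 -> 180
  -- iteration 5/6 --
  FD 5: (5,-12.071) -> (0,-12.071) [heading=180, draw]
  LT 135: heading 180 -> 315
  RT 180: heading 315 -> 135
  -- iteration 6/6 --
  FD 5: (0,-12.071) -> (-3.536,-8.536) [heading=135, draw]
  LT 135: heading 135 -> 270
  RT 180: heading 270 -> 90
]
Final: pos=(-3.536,-8.536), heading=90, 6 segment(s) drawn
Waypoints (7 total):
(0, 0)
(5, 0)
(8.536, -3.536)
(8.536, -8.536)
(5, -12.071)
(0, -12.071)
(-3.536, -8.536)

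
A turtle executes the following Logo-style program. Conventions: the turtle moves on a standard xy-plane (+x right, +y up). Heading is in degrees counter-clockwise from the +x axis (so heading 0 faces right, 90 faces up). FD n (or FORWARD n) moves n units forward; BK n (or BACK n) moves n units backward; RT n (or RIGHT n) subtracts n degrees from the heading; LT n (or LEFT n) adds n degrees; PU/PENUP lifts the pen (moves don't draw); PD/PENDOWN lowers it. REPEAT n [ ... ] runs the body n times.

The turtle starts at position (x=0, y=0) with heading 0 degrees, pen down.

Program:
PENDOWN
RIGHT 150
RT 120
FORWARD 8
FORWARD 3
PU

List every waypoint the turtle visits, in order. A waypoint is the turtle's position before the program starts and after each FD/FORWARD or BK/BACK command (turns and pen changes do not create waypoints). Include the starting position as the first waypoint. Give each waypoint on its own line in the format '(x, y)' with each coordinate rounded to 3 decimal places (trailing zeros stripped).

Executing turtle program step by step:
Start: pos=(0,0), heading=0, pen down
PD: pen down
RT 150: heading 0 -> 210
RT 120: heading 210 -> 90
FD 8: (0,0) -> (0,8) [heading=90, draw]
FD 3: (0,8) -> (0,11) [heading=90, draw]
PU: pen up
Final: pos=(0,11), heading=90, 2 segment(s) drawn
Waypoints (3 total):
(0, 0)
(0, 8)
(0, 11)

Answer: (0, 0)
(0, 8)
(0, 11)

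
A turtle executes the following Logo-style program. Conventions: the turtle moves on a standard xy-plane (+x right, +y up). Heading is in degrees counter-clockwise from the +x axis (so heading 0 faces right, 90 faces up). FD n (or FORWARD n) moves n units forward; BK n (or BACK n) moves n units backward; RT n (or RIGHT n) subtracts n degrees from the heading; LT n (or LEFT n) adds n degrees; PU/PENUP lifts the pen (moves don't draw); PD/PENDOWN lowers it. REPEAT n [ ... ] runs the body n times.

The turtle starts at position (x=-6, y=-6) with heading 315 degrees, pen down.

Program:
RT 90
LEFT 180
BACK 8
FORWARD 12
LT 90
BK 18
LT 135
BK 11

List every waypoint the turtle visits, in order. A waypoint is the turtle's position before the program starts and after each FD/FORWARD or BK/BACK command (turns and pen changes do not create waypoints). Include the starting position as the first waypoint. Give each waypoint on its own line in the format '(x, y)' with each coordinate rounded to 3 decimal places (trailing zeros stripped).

Answer: (-6, -6)
(-11.657, -11.657)
(-3.172, -3.172)
(9.556, -15.899)
(9.556, -4.899)

Derivation:
Executing turtle program step by step:
Start: pos=(-6,-6), heading=315, pen down
RT 90: heading 315 -> 225
LT 180: heading 225 -> 45
BK 8: (-6,-6) -> (-11.657,-11.657) [heading=45, draw]
FD 12: (-11.657,-11.657) -> (-3.172,-3.172) [heading=45, draw]
LT 90: heading 45 -> 135
BK 18: (-3.172,-3.172) -> (9.556,-15.899) [heading=135, draw]
LT 135: heading 135 -> 270
BK 11: (9.556,-15.899) -> (9.556,-4.899) [heading=270, draw]
Final: pos=(9.556,-4.899), heading=270, 4 segment(s) drawn
Waypoints (5 total):
(-6, -6)
(-11.657, -11.657)
(-3.172, -3.172)
(9.556, -15.899)
(9.556, -4.899)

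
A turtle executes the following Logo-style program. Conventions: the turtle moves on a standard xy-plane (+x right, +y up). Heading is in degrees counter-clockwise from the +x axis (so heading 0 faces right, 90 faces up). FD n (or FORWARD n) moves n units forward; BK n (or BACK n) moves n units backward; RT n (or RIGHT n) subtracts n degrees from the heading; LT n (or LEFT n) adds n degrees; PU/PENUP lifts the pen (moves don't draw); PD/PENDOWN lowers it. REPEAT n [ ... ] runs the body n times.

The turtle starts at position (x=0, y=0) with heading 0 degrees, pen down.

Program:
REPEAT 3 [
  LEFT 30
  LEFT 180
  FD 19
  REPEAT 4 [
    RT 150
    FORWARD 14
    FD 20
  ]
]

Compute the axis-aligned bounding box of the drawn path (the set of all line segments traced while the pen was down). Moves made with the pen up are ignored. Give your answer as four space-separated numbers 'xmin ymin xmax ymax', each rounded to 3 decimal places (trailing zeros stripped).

Executing turtle program step by step:
Start: pos=(0,0), heading=0, pen down
REPEAT 3 [
  -- iteration 1/3 --
  LT 30: heading 0 -> 30
  LT 180: heading 30 -> 210
  FD 19: (0,0) -> (-16.454,-9.5) [heading=210, draw]
  REPEAT 4 [
    -- iteration 1/4 --
    RT 150: heading 210 -> 60
    FD 14: (-16.454,-9.5) -> (-9.454,2.624) [heading=60, draw]
    FD 20: (-9.454,2.624) -> (0.546,19.945) [heading=60, draw]
    -- iteration 2/4 --
    RT 150: heading 60 -> 270
    FD 14: (0.546,19.945) -> (0.546,5.945) [heading=270, draw]
    FD 20: (0.546,5.945) -> (0.546,-14.055) [heading=270, draw]
    -- iteration 3/4 --
    RT 150: heading 270 -> 120
    FD 14: (0.546,-14.055) -> (-6.454,-1.931) [heading=120, draw]
    FD 20: (-6.454,-1.931) -> (-16.454,15.39) [heading=120, draw]
    -- iteration 4/4 --
    RT 150: heading 120 -> 330
    FD 14: (-16.454,15.39) -> (-4.33,8.39) [heading=330, draw]
    FD 20: (-4.33,8.39) -> (12.99,-1.61) [heading=330, draw]
  ]
  -- iteration 2/3 --
  LT 30: heading 330 -> 0
  LT 180: heading 0 -> 180
  FD 19: (12.99,-1.61) -> (-6.01,-1.61) [heading=180, draw]
  REPEAT 4 [
    -- iteration 1/4 --
    RT 150: heading 180 -> 30
    FD 14: (-6.01,-1.61) -> (6.115,5.39) [heading=30, draw]
    FD 20: (6.115,5.39) -> (23.435,15.39) [heading=30, draw]
    -- iteration 2/4 --
    RT 150: heading 30 -> 240
    FD 14: (23.435,15.39) -> (16.435,3.265) [heading=240, draw]
    FD 20: (16.435,3.265) -> (6.435,-14.055) [heading=240, draw]
    -- iteration 3/4 --
    RT 150: heading 240 -> 90
    FD 14: (6.435,-14.055) -> (6.435,-0.055) [heading=90, draw]
    FD 20: (6.435,-0.055) -> (6.435,19.945) [heading=90, draw]
    -- iteration 4/4 --
    RT 150: heading 90 -> 300
    FD 14: (6.435,19.945) -> (13.435,7.821) [heading=300, draw]
    FD 20: (13.435,7.821) -> (23.435,-9.5) [heading=300, draw]
  ]
  -- iteration 3/3 --
  LT 30: heading 300 -> 330
  LT 180: heading 330 -> 150
  FD 19: (23.435,-9.5) -> (6.981,0) [heading=150, draw]
  REPEAT 4 [
    -- iteration 1/4 --
    RT 150: heading 150 -> 0
    FD 14: (6.981,0) -> (20.981,0) [heading=0, draw]
    FD 20: (20.981,0) -> (40.981,0) [heading=0, draw]
    -- iteration 2/4 --
    RT 150: heading 0 -> 210
    FD 14: (40.981,0) -> (28.856,-7) [heading=210, draw]
    FD 20: (28.856,-7) -> (11.536,-17) [heading=210, draw]
    -- iteration 3/4 --
    RT 150: heading 210 -> 60
    FD 14: (11.536,-17) -> (18.536,-4.876) [heading=60, draw]
    FD 20: (18.536,-4.876) -> (28.536,12.445) [heading=60, draw]
    -- iteration 4/4 --
    RT 150: heading 60 -> 270
    FD 14: (28.536,12.445) -> (28.536,-1.555) [heading=270, draw]
    FD 20: (28.536,-1.555) -> (28.536,-21.555) [heading=270, draw]
  ]
]
Final: pos=(28.536,-21.555), heading=270, 27 segment(s) drawn

Segment endpoints: x in {-16.454, -16.454, -9.454, -6.454, -6.01, -4.33, 0, 0.546, 0.546, 0.546, 6.115, 6.435, 6.435, 6.435, 6.981, 11.536, 12.99, 13.435, 16.435, 18.536, 20.981, 23.435, 23.435, 28.536, 28.536, 28.536, 28.856, 40.981}, y in {-21.555, -17, -14.055, -14.055, -9.5, -9.5, -7, -4.876, -1.931, -1.61, -1.61, -1.555, -0.055, 0, 0, 0, 0, 2.624, 3.265, 5.39, 5.945, 7.821, 8.39, 12.445, 15.39, 15.39, 19.945, 19.945}
xmin=-16.454, ymin=-21.555, xmax=40.981, ymax=19.945

Answer: -16.454 -21.555 40.981 19.945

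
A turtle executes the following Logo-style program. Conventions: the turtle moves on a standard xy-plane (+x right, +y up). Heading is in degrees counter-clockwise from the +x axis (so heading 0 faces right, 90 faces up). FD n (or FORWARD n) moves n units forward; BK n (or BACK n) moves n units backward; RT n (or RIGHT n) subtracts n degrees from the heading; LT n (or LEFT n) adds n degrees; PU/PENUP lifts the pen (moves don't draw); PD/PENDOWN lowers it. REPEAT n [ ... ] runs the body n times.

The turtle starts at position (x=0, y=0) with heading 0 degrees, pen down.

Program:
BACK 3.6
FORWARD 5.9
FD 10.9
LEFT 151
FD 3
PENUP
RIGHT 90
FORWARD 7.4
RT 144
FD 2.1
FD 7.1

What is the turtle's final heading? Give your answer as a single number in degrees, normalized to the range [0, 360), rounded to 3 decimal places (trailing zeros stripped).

Answer: 277

Derivation:
Executing turtle program step by step:
Start: pos=(0,0), heading=0, pen down
BK 3.6: (0,0) -> (-3.6,0) [heading=0, draw]
FD 5.9: (-3.6,0) -> (2.3,0) [heading=0, draw]
FD 10.9: (2.3,0) -> (13.2,0) [heading=0, draw]
LT 151: heading 0 -> 151
FD 3: (13.2,0) -> (10.576,1.454) [heading=151, draw]
PU: pen up
RT 90: heading 151 -> 61
FD 7.4: (10.576,1.454) -> (14.164,7.927) [heading=61, move]
RT 144: heading 61 -> 277
FD 2.1: (14.164,7.927) -> (14.42,5.842) [heading=277, move]
FD 7.1: (14.42,5.842) -> (15.285,-1.205) [heading=277, move]
Final: pos=(15.285,-1.205), heading=277, 4 segment(s) drawn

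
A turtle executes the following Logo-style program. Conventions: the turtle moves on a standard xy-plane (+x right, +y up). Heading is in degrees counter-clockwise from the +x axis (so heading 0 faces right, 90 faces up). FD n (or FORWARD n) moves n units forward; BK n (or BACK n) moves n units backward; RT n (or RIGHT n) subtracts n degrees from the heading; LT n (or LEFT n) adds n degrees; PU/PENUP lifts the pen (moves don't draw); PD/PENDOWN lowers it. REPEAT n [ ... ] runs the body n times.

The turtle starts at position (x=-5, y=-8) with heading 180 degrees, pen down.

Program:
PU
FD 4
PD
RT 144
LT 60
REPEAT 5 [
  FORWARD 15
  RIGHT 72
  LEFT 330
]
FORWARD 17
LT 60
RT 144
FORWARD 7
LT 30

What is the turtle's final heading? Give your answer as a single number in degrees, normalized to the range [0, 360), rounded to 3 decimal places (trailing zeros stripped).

Executing turtle program step by step:
Start: pos=(-5,-8), heading=180, pen down
PU: pen up
FD 4: (-5,-8) -> (-9,-8) [heading=180, move]
PD: pen down
RT 144: heading 180 -> 36
LT 60: heading 36 -> 96
REPEAT 5 [
  -- iteration 1/5 --
  FD 15: (-9,-8) -> (-10.568,6.918) [heading=96, draw]
  RT 72: heading 96 -> 24
  LT 330: heading 24 -> 354
  -- iteration 2/5 --
  FD 15: (-10.568,6.918) -> (4.35,5.35) [heading=354, draw]
  RT 72: heading 354 -> 282
  LT 330: heading 282 -> 252
  -- iteration 3/5 --
  FD 15: (4.35,5.35) -> (-0.285,-8.916) [heading=252, draw]
  RT 72: heading 252 -> 180
  LT 330: heading 180 -> 150
  -- iteration 4/5 --
  FD 15: (-0.285,-8.916) -> (-13.276,-1.416) [heading=150, draw]
  RT 72: heading 150 -> 78
  LT 330: heading 78 -> 48
  -- iteration 5/5 --
  FD 15: (-13.276,-1.416) -> (-3.239,9.731) [heading=48, draw]
  RT 72: heading 48 -> 336
  LT 330: heading 336 -> 306
]
FD 17: (-3.239,9.731) -> (6.754,-4.022) [heading=306, draw]
LT 60: heading 306 -> 6
RT 144: heading 6 -> 222
FD 7: (6.754,-4.022) -> (1.552,-8.706) [heading=222, draw]
LT 30: heading 222 -> 252
Final: pos=(1.552,-8.706), heading=252, 7 segment(s) drawn

Answer: 252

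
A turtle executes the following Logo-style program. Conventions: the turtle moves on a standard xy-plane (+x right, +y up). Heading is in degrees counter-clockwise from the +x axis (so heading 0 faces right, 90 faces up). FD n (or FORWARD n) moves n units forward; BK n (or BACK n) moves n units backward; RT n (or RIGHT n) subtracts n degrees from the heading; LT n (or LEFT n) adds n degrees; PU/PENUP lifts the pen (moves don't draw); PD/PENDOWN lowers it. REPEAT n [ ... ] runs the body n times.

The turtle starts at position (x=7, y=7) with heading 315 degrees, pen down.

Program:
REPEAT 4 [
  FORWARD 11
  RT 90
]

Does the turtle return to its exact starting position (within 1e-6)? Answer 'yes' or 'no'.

Answer: yes

Derivation:
Executing turtle program step by step:
Start: pos=(7,7), heading=315, pen down
REPEAT 4 [
  -- iteration 1/4 --
  FD 11: (7,7) -> (14.778,-0.778) [heading=315, draw]
  RT 90: heading 315 -> 225
  -- iteration 2/4 --
  FD 11: (14.778,-0.778) -> (7,-8.556) [heading=225, draw]
  RT 90: heading 225 -> 135
  -- iteration 3/4 --
  FD 11: (7,-8.556) -> (-0.778,-0.778) [heading=135, draw]
  RT 90: heading 135 -> 45
  -- iteration 4/4 --
  FD 11: (-0.778,-0.778) -> (7,7) [heading=45, draw]
  RT 90: heading 45 -> 315
]
Final: pos=(7,7), heading=315, 4 segment(s) drawn

Start position: (7, 7)
Final position: (7, 7)
Distance = 0; < 1e-6 -> CLOSED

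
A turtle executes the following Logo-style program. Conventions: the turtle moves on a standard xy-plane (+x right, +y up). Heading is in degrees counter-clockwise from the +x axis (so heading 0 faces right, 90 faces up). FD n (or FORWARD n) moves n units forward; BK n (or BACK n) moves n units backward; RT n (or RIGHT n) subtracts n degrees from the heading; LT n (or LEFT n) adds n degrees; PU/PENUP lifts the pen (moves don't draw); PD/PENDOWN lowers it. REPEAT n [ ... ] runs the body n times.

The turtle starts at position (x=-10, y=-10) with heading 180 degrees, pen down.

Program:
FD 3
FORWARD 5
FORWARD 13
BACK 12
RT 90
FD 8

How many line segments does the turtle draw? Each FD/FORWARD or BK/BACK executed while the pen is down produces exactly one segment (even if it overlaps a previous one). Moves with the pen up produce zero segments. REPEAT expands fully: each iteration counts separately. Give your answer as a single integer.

Answer: 5

Derivation:
Executing turtle program step by step:
Start: pos=(-10,-10), heading=180, pen down
FD 3: (-10,-10) -> (-13,-10) [heading=180, draw]
FD 5: (-13,-10) -> (-18,-10) [heading=180, draw]
FD 13: (-18,-10) -> (-31,-10) [heading=180, draw]
BK 12: (-31,-10) -> (-19,-10) [heading=180, draw]
RT 90: heading 180 -> 90
FD 8: (-19,-10) -> (-19,-2) [heading=90, draw]
Final: pos=(-19,-2), heading=90, 5 segment(s) drawn
Segments drawn: 5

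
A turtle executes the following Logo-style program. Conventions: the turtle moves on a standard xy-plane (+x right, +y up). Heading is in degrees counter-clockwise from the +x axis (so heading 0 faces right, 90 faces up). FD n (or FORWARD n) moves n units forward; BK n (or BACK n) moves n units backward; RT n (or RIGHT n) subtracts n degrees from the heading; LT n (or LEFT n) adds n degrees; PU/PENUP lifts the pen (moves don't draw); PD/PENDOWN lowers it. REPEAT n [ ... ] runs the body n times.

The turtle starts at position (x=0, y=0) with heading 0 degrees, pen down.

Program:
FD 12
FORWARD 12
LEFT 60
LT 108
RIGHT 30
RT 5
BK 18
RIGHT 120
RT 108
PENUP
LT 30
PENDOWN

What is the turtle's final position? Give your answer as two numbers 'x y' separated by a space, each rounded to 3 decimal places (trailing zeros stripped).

Executing turtle program step by step:
Start: pos=(0,0), heading=0, pen down
FD 12: (0,0) -> (12,0) [heading=0, draw]
FD 12: (12,0) -> (24,0) [heading=0, draw]
LT 60: heading 0 -> 60
LT 108: heading 60 -> 168
RT 30: heading 168 -> 138
RT 5: heading 138 -> 133
BK 18: (24,0) -> (36.276,-13.164) [heading=133, draw]
RT 120: heading 133 -> 13
RT 108: heading 13 -> 265
PU: pen up
LT 30: heading 265 -> 295
PD: pen down
Final: pos=(36.276,-13.164), heading=295, 3 segment(s) drawn

Answer: 36.276 -13.164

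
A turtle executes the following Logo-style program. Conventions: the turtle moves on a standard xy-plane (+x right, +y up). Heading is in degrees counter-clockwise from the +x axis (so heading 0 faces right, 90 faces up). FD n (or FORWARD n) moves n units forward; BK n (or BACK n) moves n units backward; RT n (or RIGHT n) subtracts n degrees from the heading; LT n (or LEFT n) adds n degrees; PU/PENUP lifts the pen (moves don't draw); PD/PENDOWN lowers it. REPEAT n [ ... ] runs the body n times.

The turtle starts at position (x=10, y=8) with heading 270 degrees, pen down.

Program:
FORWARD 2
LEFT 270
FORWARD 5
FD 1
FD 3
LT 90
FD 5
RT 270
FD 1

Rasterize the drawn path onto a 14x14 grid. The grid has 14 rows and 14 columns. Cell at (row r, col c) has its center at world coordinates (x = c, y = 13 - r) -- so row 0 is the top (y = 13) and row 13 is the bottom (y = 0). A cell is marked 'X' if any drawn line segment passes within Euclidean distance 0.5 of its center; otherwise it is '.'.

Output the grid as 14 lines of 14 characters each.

Answer: ..............
..............
..............
..............
..............
..........X...
..........X...
.XXXXXXXXXX...
.X............
.X............
.X............
.X............
.XX...........
..............

Derivation:
Segment 0: (10,8) -> (10,6)
Segment 1: (10,6) -> (5,6)
Segment 2: (5,6) -> (4,6)
Segment 3: (4,6) -> (1,6)
Segment 4: (1,6) -> (1,1)
Segment 5: (1,1) -> (2,1)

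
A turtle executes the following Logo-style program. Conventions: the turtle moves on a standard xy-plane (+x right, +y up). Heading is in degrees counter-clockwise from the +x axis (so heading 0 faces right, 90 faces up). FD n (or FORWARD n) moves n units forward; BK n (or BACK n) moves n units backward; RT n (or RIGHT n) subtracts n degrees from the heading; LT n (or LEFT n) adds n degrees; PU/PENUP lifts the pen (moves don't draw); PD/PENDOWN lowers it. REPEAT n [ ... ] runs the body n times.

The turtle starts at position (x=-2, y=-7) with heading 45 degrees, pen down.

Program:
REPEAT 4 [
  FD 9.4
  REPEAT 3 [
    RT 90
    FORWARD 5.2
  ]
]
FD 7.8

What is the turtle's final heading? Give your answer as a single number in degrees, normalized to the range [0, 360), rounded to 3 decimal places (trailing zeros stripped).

Answer: 45

Derivation:
Executing turtle program step by step:
Start: pos=(-2,-7), heading=45, pen down
REPEAT 4 [
  -- iteration 1/4 --
  FD 9.4: (-2,-7) -> (4.647,-0.353) [heading=45, draw]
  REPEAT 3 [
    -- iteration 1/3 --
    RT 90: heading 45 -> 315
    FD 5.2: (4.647,-0.353) -> (8.324,-4.03) [heading=315, draw]
    -- iteration 2/3 --
    RT 90: heading 315 -> 225
    FD 5.2: (8.324,-4.03) -> (4.647,-7.707) [heading=225, draw]
    -- iteration 3/3 --
    RT 90: heading 225 -> 135
    FD 5.2: (4.647,-7.707) -> (0.97,-4.03) [heading=135, draw]
  ]
  -- iteration 2/4 --
  FD 9.4: (0.97,-4.03) -> (-5.677,2.617) [heading=135, draw]
  REPEAT 3 [
    -- iteration 1/3 --
    RT 90: heading 135 -> 45
    FD 5.2: (-5.677,2.617) -> (-2,6.294) [heading=45, draw]
    -- iteration 2/3 --
    RT 90: heading 45 -> 315
    FD 5.2: (-2,6.294) -> (1.677,2.617) [heading=315, draw]
    -- iteration 3/3 --
    RT 90: heading 315 -> 225
    FD 5.2: (1.677,2.617) -> (-2,-1.06) [heading=225, draw]
  ]
  -- iteration 3/4 --
  FD 9.4: (-2,-1.06) -> (-8.647,-7.707) [heading=225, draw]
  REPEAT 3 [
    -- iteration 1/3 --
    RT 90: heading 225 -> 135
    FD 5.2: (-8.647,-7.707) -> (-12.324,-4.03) [heading=135, draw]
    -- iteration 2/3 --
    RT 90: heading 135 -> 45
    FD 5.2: (-12.324,-4.03) -> (-8.647,-0.353) [heading=45, draw]
    -- iteration 3/3 --
    RT 90: heading 45 -> 315
    FD 5.2: (-8.647,-0.353) -> (-4.97,-4.03) [heading=315, draw]
  ]
  -- iteration 4/4 --
  FD 9.4: (-4.97,-4.03) -> (1.677,-10.677) [heading=315, draw]
  REPEAT 3 [
    -- iteration 1/3 --
    RT 90: heading 315 -> 225
    FD 5.2: (1.677,-10.677) -> (-2,-14.354) [heading=225, draw]
    -- iteration 2/3 --
    RT 90: heading 225 -> 135
    FD 5.2: (-2,-14.354) -> (-5.677,-10.677) [heading=135, draw]
    -- iteration 3/3 --
    RT 90: heading 135 -> 45
    FD 5.2: (-5.677,-10.677) -> (-2,-7) [heading=45, draw]
  ]
]
FD 7.8: (-2,-7) -> (3.515,-1.485) [heading=45, draw]
Final: pos=(3.515,-1.485), heading=45, 17 segment(s) drawn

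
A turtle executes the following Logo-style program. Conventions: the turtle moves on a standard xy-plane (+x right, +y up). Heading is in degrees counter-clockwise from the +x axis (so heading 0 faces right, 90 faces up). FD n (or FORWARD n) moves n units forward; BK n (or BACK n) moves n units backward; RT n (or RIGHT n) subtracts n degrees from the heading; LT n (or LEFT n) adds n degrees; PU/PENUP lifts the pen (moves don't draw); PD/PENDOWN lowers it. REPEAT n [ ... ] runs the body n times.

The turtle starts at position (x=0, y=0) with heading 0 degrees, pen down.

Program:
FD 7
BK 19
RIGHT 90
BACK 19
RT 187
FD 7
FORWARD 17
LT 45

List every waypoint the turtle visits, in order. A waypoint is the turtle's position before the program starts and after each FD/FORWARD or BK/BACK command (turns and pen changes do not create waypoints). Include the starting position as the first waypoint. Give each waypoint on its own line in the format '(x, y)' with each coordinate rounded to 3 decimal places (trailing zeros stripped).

Answer: (0, 0)
(7, 0)
(-12, 0)
(-12, 19)
(-11.147, 25.948)
(-9.075, 42.821)

Derivation:
Executing turtle program step by step:
Start: pos=(0,0), heading=0, pen down
FD 7: (0,0) -> (7,0) [heading=0, draw]
BK 19: (7,0) -> (-12,0) [heading=0, draw]
RT 90: heading 0 -> 270
BK 19: (-12,0) -> (-12,19) [heading=270, draw]
RT 187: heading 270 -> 83
FD 7: (-12,19) -> (-11.147,25.948) [heading=83, draw]
FD 17: (-11.147,25.948) -> (-9.075,42.821) [heading=83, draw]
LT 45: heading 83 -> 128
Final: pos=(-9.075,42.821), heading=128, 5 segment(s) drawn
Waypoints (6 total):
(0, 0)
(7, 0)
(-12, 0)
(-12, 19)
(-11.147, 25.948)
(-9.075, 42.821)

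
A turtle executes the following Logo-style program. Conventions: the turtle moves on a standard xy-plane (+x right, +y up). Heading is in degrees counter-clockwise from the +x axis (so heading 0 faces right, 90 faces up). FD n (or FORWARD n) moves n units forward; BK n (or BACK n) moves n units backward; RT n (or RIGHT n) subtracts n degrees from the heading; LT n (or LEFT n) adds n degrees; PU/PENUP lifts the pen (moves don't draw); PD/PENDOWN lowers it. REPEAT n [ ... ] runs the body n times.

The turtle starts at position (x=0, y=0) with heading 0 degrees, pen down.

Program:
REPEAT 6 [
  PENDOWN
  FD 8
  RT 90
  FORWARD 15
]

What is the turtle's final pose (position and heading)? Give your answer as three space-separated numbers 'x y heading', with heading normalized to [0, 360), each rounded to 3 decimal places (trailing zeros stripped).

Answer: -7 -23 180

Derivation:
Executing turtle program step by step:
Start: pos=(0,0), heading=0, pen down
REPEAT 6 [
  -- iteration 1/6 --
  PD: pen down
  FD 8: (0,0) -> (8,0) [heading=0, draw]
  RT 90: heading 0 -> 270
  FD 15: (8,0) -> (8,-15) [heading=270, draw]
  -- iteration 2/6 --
  PD: pen down
  FD 8: (8,-15) -> (8,-23) [heading=270, draw]
  RT 90: heading 270 -> 180
  FD 15: (8,-23) -> (-7,-23) [heading=180, draw]
  -- iteration 3/6 --
  PD: pen down
  FD 8: (-7,-23) -> (-15,-23) [heading=180, draw]
  RT 90: heading 180 -> 90
  FD 15: (-15,-23) -> (-15,-8) [heading=90, draw]
  -- iteration 4/6 --
  PD: pen down
  FD 8: (-15,-8) -> (-15,0) [heading=90, draw]
  RT 90: heading 90 -> 0
  FD 15: (-15,0) -> (0,0) [heading=0, draw]
  -- iteration 5/6 --
  PD: pen down
  FD 8: (0,0) -> (8,0) [heading=0, draw]
  RT 90: heading 0 -> 270
  FD 15: (8,0) -> (8,-15) [heading=270, draw]
  -- iteration 6/6 --
  PD: pen down
  FD 8: (8,-15) -> (8,-23) [heading=270, draw]
  RT 90: heading 270 -> 180
  FD 15: (8,-23) -> (-7,-23) [heading=180, draw]
]
Final: pos=(-7,-23), heading=180, 12 segment(s) drawn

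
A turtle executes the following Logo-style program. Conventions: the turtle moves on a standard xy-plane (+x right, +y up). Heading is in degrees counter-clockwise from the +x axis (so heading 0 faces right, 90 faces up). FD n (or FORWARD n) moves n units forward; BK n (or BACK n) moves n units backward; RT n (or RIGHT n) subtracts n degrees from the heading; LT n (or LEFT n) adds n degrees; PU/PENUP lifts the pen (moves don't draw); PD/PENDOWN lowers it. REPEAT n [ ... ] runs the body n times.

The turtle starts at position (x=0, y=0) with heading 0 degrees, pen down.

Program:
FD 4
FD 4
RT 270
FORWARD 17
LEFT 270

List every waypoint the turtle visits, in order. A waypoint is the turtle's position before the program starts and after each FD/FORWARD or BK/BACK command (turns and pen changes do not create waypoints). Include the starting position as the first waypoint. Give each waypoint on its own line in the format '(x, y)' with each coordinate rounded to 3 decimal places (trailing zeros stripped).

Executing turtle program step by step:
Start: pos=(0,0), heading=0, pen down
FD 4: (0,0) -> (4,0) [heading=0, draw]
FD 4: (4,0) -> (8,0) [heading=0, draw]
RT 270: heading 0 -> 90
FD 17: (8,0) -> (8,17) [heading=90, draw]
LT 270: heading 90 -> 0
Final: pos=(8,17), heading=0, 3 segment(s) drawn
Waypoints (4 total):
(0, 0)
(4, 0)
(8, 0)
(8, 17)

Answer: (0, 0)
(4, 0)
(8, 0)
(8, 17)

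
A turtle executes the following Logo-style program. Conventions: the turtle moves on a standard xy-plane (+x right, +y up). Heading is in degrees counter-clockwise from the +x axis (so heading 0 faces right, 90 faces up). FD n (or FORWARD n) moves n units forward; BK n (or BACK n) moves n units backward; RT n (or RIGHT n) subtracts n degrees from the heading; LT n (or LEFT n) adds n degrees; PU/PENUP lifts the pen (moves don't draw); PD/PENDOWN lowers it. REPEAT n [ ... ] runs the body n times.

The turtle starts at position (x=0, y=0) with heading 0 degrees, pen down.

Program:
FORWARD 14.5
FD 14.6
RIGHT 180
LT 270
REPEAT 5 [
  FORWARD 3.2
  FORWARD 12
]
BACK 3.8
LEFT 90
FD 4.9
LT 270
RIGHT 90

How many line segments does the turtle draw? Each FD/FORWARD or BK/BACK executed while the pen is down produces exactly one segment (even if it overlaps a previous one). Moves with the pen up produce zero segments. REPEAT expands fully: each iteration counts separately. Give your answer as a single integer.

Executing turtle program step by step:
Start: pos=(0,0), heading=0, pen down
FD 14.5: (0,0) -> (14.5,0) [heading=0, draw]
FD 14.6: (14.5,0) -> (29.1,0) [heading=0, draw]
RT 180: heading 0 -> 180
LT 270: heading 180 -> 90
REPEAT 5 [
  -- iteration 1/5 --
  FD 3.2: (29.1,0) -> (29.1,3.2) [heading=90, draw]
  FD 12: (29.1,3.2) -> (29.1,15.2) [heading=90, draw]
  -- iteration 2/5 --
  FD 3.2: (29.1,15.2) -> (29.1,18.4) [heading=90, draw]
  FD 12: (29.1,18.4) -> (29.1,30.4) [heading=90, draw]
  -- iteration 3/5 --
  FD 3.2: (29.1,30.4) -> (29.1,33.6) [heading=90, draw]
  FD 12: (29.1,33.6) -> (29.1,45.6) [heading=90, draw]
  -- iteration 4/5 --
  FD 3.2: (29.1,45.6) -> (29.1,48.8) [heading=90, draw]
  FD 12: (29.1,48.8) -> (29.1,60.8) [heading=90, draw]
  -- iteration 5/5 --
  FD 3.2: (29.1,60.8) -> (29.1,64) [heading=90, draw]
  FD 12: (29.1,64) -> (29.1,76) [heading=90, draw]
]
BK 3.8: (29.1,76) -> (29.1,72.2) [heading=90, draw]
LT 90: heading 90 -> 180
FD 4.9: (29.1,72.2) -> (24.2,72.2) [heading=180, draw]
LT 270: heading 180 -> 90
RT 90: heading 90 -> 0
Final: pos=(24.2,72.2), heading=0, 14 segment(s) drawn
Segments drawn: 14

Answer: 14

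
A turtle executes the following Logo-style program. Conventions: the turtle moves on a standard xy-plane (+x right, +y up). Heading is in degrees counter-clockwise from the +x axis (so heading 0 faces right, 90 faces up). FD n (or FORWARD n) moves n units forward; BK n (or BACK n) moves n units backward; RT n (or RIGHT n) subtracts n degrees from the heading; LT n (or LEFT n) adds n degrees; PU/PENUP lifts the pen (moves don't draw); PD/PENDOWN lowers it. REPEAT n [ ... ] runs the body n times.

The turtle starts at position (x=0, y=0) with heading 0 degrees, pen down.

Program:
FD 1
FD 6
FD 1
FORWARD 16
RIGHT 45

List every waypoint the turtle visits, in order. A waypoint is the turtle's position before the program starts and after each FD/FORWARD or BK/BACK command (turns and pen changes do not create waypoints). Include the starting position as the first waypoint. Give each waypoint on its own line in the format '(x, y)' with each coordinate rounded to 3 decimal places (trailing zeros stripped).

Executing turtle program step by step:
Start: pos=(0,0), heading=0, pen down
FD 1: (0,0) -> (1,0) [heading=0, draw]
FD 6: (1,0) -> (7,0) [heading=0, draw]
FD 1: (7,0) -> (8,0) [heading=0, draw]
FD 16: (8,0) -> (24,0) [heading=0, draw]
RT 45: heading 0 -> 315
Final: pos=(24,0), heading=315, 4 segment(s) drawn
Waypoints (5 total):
(0, 0)
(1, 0)
(7, 0)
(8, 0)
(24, 0)

Answer: (0, 0)
(1, 0)
(7, 0)
(8, 0)
(24, 0)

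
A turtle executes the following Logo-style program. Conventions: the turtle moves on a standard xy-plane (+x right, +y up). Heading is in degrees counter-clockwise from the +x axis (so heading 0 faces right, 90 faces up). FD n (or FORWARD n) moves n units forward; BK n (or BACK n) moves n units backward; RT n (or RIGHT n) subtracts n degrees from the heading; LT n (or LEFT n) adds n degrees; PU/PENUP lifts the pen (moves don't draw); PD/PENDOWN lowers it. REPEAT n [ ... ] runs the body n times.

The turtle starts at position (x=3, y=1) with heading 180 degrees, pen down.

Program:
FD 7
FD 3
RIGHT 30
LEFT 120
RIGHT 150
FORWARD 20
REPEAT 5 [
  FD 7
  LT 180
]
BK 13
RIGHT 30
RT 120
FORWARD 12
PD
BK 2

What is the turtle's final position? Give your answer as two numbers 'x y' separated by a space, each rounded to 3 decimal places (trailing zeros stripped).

Executing turtle program step by step:
Start: pos=(3,1), heading=180, pen down
FD 7: (3,1) -> (-4,1) [heading=180, draw]
FD 3: (-4,1) -> (-7,1) [heading=180, draw]
RT 30: heading 180 -> 150
LT 120: heading 150 -> 270
RT 150: heading 270 -> 120
FD 20: (-7,1) -> (-17,18.321) [heading=120, draw]
REPEAT 5 [
  -- iteration 1/5 --
  FD 7: (-17,18.321) -> (-20.5,24.383) [heading=120, draw]
  LT 180: heading 120 -> 300
  -- iteration 2/5 --
  FD 7: (-20.5,24.383) -> (-17,18.321) [heading=300, draw]
  LT 180: heading 300 -> 120
  -- iteration 3/5 --
  FD 7: (-17,18.321) -> (-20.5,24.383) [heading=120, draw]
  LT 180: heading 120 -> 300
  -- iteration 4/5 --
  FD 7: (-20.5,24.383) -> (-17,18.321) [heading=300, draw]
  LT 180: heading 300 -> 120
  -- iteration 5/5 --
  FD 7: (-17,18.321) -> (-20.5,24.383) [heading=120, draw]
  LT 180: heading 120 -> 300
]
BK 13: (-20.5,24.383) -> (-27,35.641) [heading=300, draw]
RT 30: heading 300 -> 270
RT 120: heading 270 -> 150
FD 12: (-27,35.641) -> (-37.392,41.641) [heading=150, draw]
PD: pen down
BK 2: (-37.392,41.641) -> (-35.66,40.641) [heading=150, draw]
Final: pos=(-35.66,40.641), heading=150, 11 segment(s) drawn

Answer: -35.66 40.641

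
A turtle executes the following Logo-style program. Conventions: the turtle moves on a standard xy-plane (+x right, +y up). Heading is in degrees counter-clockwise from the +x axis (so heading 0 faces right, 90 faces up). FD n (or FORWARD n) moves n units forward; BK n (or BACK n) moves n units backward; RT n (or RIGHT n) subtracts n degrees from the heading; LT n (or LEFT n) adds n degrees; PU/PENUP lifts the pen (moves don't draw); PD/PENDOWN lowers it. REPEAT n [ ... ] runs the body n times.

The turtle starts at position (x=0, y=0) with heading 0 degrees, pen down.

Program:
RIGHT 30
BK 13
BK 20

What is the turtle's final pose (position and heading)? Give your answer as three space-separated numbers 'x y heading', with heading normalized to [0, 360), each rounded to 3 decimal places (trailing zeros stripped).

Executing turtle program step by step:
Start: pos=(0,0), heading=0, pen down
RT 30: heading 0 -> 330
BK 13: (0,0) -> (-11.258,6.5) [heading=330, draw]
BK 20: (-11.258,6.5) -> (-28.579,16.5) [heading=330, draw]
Final: pos=(-28.579,16.5), heading=330, 2 segment(s) drawn

Answer: -28.579 16.5 330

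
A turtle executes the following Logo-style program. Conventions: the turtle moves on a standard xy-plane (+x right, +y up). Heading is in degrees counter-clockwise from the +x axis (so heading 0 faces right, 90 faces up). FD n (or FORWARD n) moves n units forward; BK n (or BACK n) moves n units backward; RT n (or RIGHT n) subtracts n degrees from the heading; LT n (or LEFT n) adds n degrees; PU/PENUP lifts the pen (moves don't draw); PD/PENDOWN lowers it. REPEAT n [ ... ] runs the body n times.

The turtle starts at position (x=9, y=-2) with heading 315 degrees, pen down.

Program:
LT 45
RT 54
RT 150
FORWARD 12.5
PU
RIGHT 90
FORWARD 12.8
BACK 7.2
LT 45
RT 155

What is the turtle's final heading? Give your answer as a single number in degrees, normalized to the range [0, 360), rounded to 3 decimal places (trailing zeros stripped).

Executing turtle program step by step:
Start: pos=(9,-2), heading=315, pen down
LT 45: heading 315 -> 0
RT 54: heading 0 -> 306
RT 150: heading 306 -> 156
FD 12.5: (9,-2) -> (-2.419,3.084) [heading=156, draw]
PU: pen up
RT 90: heading 156 -> 66
FD 12.8: (-2.419,3.084) -> (2.787,14.778) [heading=66, move]
BK 7.2: (2.787,14.778) -> (-0.142,8.2) [heading=66, move]
LT 45: heading 66 -> 111
RT 155: heading 111 -> 316
Final: pos=(-0.142,8.2), heading=316, 1 segment(s) drawn

Answer: 316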